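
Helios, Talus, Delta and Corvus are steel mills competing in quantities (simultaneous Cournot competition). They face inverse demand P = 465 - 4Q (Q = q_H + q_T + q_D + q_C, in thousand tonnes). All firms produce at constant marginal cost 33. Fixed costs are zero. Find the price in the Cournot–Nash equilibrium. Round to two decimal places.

Each firm earns π_i = (465 - 4Q)q_i - 33q_i.
Setting ∂π_i/∂q_i = 0 with rivals' quantities fixed: 432 - 8q_i - 4·Σ_{j≠i} q_j = 0.
By symmetry each firm produces the same amount; substituting Σ_{j≠i} q_j = 3q_i yields q_i = 432/20 = 108/5.
Total output Q = 432/5, so price P = 465 - 4·(432/5) = 597/5.

119.40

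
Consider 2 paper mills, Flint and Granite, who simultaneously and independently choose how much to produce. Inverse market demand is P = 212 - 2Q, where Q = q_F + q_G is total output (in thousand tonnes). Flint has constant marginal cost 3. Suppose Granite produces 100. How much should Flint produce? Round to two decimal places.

2.25

With the rival's output fixed at 100, Flint's profit is π_F = (212 - 2·100 - 2q_F)q_F - (3q_F) = (12 - 2q_F)q_F - (3q_F).
∂π_F/∂q_F = 9 - 4q_F = 0, so q_F = 9/4.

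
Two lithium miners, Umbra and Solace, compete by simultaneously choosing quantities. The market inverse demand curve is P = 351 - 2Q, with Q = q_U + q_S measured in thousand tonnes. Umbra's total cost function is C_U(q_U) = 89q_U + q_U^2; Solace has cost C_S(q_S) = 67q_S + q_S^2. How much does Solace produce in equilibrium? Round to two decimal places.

36.88

Umbra's profit: π_U = (351 - 2Q)q_U - (89q_U + q_U²). Setting ∂π_U/∂q_U = 0: 262 - 6q_U - 2(q_S) = 0.
Solace's first-order condition: 284 - 6q_S - 2(q_U) = 0.
Best responses: q_U = (262 - 2q_S)/6, q_S = (284 - 2q_U)/6.
Solving the pair: q_U = 251/8, q_S = 295/8.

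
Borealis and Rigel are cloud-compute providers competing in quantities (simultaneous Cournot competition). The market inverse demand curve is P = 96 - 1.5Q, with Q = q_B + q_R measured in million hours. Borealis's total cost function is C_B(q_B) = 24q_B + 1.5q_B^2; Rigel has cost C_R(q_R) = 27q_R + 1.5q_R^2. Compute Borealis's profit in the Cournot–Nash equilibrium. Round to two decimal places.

Borealis's profit: π_B = (96 - 1.5Q)q_B - (24q_B + (3/2)q_B²). Setting ∂π_B/∂q_B = 0: 72 - 6q_B - (3/2)(q_R) = 0.
Rigel's profit: π_R = (96 - 1.5Q)q_R - (27q_R + (3/2)q_R²). Setting ∂π_R/∂q_R = 0: 69 - 6q_R - (3/2)(q_B) = 0.
Best responses: q_B = (72 - (3/2)q_R)/6, q_R = (69 - (3/2)q_B)/6.
Substituting one into the other gives q_B = 146/15 and q_R = 136/15.
Price P = 96 - (3/2)·(94/5) = 339/5.
Borealis's profit: (339/5)·(146/15) - 24·(146/15) - (3/2)(146/15)² = 284.2133.

284.21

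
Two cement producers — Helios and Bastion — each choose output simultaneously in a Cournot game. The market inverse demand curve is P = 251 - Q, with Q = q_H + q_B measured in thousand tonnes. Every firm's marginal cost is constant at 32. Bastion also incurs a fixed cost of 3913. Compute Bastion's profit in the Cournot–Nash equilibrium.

1416

Each firm earns π_i = (251 - Q)q_i - 32q_i.
First-order condition (treating rivals' output as given): 219 - 2q_i - q_j = 0.
With identical firms every q_j equals q_i, so q_j = q_i and 219 = 3q_i, giving q_i = 73.
Price P = 251 - 146 = 105.
Bastion's profit: (105 - 32)·73 - 3913 = 1416.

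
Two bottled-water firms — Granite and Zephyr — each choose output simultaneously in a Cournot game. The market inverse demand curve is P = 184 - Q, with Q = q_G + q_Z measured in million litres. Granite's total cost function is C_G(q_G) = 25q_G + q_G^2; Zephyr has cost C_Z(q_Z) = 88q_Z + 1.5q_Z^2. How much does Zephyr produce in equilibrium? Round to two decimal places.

Granite's profit: π_G = (184 - Q)q_G - (25q_G + q_G²). Setting ∂π_G/∂q_G = 0: 159 - 4q_G - (q_Z) = 0.
Zephyr's profit: π_Z = (184 - Q)q_Z - (88q_Z + (3/2)q_Z²). Setting ∂π_Z/∂q_Z = 0: 96 - 5q_Z - (q_G) = 0.
Rearranging gives the reaction functions q_G = (159 - q_Z)/4 and q_Z = (96 - q_G)/5.
Solving the pair: q_G = 699/19, q_Z = 225/19.

11.84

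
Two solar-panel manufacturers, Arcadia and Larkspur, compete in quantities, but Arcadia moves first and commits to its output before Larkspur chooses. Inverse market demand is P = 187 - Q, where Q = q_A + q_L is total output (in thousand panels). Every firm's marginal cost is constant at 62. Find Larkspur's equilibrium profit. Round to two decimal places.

976.56

Solve by backward induction. Given q_A, the follower Larkspur maximises π_L = (187 - q_A - q_L)q_L - 62q_L.
Follower FOC: 125 - q_A - 2q_L = 0, so q_L(q_A) = (125 - q_A)/2.
The leader anticipates this reaction. Substituting into P = 187 - Q gives P = 249/2 - (1/2)q_A, so π_A = (249/2 - (1/2)q_A)q_A - 62q_A.
Leader FOC: 125/2 - q_A = 0, so q_A = 125/2.
Then q_L = (125 - 125/2)/2 = 125/4.
Price P = 187 - 375/4 = 373/4.
Larkspur's profit: (373/4 - 62)·(125/4) = 976.5625.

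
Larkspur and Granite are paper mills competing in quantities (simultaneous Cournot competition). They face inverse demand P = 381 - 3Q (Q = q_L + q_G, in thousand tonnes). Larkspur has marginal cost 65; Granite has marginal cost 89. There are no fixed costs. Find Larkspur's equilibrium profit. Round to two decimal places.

4281.48

Larkspur's profit: π_L = (381 - 3Q)q_L - (65q_L). Setting ∂π_L/∂q_L = 0: 316 - 6q_L - 3(q_G) = 0.
Granite's profit: π_G = (381 - 3Q)q_G - (89q_G). Setting ∂π_G/∂q_G = 0: 292 - 6q_G - 3(q_L) = 0.
Rearranging gives the reaction functions q_L = (316 - 3q_G)/6 and q_G = (292 - 3q_L)/6.
Substituting one into the other gives q_L = 340/9 and q_G = 268/9.
Price P = 381 - 3·(608/9) = 535/3.
Larkspur's profit: (535/3 - 65)·(340/9) = 4281.4815.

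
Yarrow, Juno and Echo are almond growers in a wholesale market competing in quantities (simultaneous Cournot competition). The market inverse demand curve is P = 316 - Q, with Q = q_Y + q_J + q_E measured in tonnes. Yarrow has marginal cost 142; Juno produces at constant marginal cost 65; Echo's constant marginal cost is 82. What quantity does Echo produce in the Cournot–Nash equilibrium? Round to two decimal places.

Yarrow's profit: π_Y = (316 - Q)q_Y - (142q_Y). Setting ∂π_Y/∂q_Y = 0: 174 - 2q_Y - (q_J + q_E) = 0.
Juno's first-order condition: 251 - 2q_J - (q_Y + q_E) = 0.
Echo's first-order condition: 234 - 2q_E - (q_Y + q_J) = 0.
Adding the 3 conditions: 659 − 2Q − 2Q = 0, i.e. Q = 659/4.
Back-substituting: q_Y = (174 − 659/4) = 37/4, q_J = (251 − 659/4) = 345/4, q_E = (234 − 659/4) = 277/4.

69.25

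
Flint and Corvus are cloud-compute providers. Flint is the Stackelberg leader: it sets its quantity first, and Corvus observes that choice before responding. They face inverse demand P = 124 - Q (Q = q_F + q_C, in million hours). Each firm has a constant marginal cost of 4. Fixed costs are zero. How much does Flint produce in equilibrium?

60

Solve by backward induction. Given q_F, the follower Corvus maximises π_C = (124 - q_F - q_C)q_C - 4q_C.
Follower FOC: 120 - q_F - 2q_C = 0, so q_C(q_F) = (120 - q_F)/2.
The leader anticipates this reaction. Substituting into P = 124 - Q gives P = 64 - (1/2)q_F, so π_F = (64 - (1/2)q_F)q_F - 4q_F.
Leader FOC: 60 - q_F = 0, so q_F = 60.
Then q_C = (120 - 60)/2 = 30.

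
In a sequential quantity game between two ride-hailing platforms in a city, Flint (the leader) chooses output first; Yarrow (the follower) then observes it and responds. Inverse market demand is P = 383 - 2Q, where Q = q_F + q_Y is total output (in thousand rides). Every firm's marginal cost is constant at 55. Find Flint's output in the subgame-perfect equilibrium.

Solve by backward induction. Given q_F, the follower Yarrow maximises π_Y = (383 - 2q_F - 2q_Y)q_Y - 55q_Y.
Setting the follower's marginal profit to zero, 328 - 2q_F - 4q_Y = 0, i.e. q_Y = (328 - 2q_F)/4.
The leader anticipates this reaction. Substituting into P = 383 - 2Q gives P = 219 - q_F, so π_F = (219 - q_F)q_F - 55q_F.
Maximising: ∂π_F/∂q_F = 164 - 2q_F = 0, giving q_F = 82.
Then q_Y = (328 - 2·82)/4 = 41.

82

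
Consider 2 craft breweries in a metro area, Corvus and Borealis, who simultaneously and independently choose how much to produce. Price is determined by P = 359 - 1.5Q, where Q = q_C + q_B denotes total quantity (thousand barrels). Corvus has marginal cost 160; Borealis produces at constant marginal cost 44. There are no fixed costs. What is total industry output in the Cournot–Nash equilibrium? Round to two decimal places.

Corvus's profit: π_C = (359 - 1.5Q)q_C - (160q_C). Setting ∂π_C/∂q_C = 0: 199 - 3q_C - (3/2)(q_B) = 0.
Borealis's first-order condition: 315 - 3q_B - (3/2)(q_C) = 0.
Best responses: q_C = (199 - (3/2)q_B)/3, q_B = (315 - (3/2)q_C)/3.
Substituting one into the other gives q_C = 166/9 and q_B = 862/9.
Total output Q = 166/9 + 862/9 = 1028/9.

114.22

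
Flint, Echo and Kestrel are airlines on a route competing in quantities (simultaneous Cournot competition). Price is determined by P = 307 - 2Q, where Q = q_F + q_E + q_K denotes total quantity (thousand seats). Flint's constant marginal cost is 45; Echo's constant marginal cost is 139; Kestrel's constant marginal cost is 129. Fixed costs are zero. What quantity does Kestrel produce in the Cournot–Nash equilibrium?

Flint's profit: π_F = (307 - 2Q)q_F - (45q_F). Setting ∂π_F/∂q_F = 0: 262 - 4q_F - 2(q_E + q_K) = 0.
Echo's profit: π_E = (307 - 2Q)q_E - (139q_E). Setting ∂π_E/∂q_E = 0: 168 - 4q_E - 2(q_F + q_K) = 0.
Kestrel's first-order condition: 178 - 4q_K - 2(q_F + q_E) = 0.
Adding the 3 first-order conditions: 608 − 8Q = 0, so Q = 76.
Back-substituting: q_F = (262 − 152)/2 = 55, q_E = (168 − 152)/2 = 8, q_K = (178 − 152)/2 = 13.

13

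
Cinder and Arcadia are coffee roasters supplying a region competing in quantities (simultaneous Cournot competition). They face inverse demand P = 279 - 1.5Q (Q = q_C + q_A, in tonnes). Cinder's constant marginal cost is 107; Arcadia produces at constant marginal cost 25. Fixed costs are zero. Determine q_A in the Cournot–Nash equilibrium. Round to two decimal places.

Cinder's profit: π_C = (279 - 1.5Q)q_C - (107q_C). Setting ∂π_C/∂q_C = 0: 172 - 3q_C - (3/2)(q_A) = 0.
Arcadia's first-order condition: 254 - 3q_A - (3/2)(q_C) = 0.
So q_C = (172 - (3/2)q_A)/3 and q_A = (254 - (3/2)q_C)/3.
Substituting one into the other gives q_C = 20 and q_A = 224/3.

74.67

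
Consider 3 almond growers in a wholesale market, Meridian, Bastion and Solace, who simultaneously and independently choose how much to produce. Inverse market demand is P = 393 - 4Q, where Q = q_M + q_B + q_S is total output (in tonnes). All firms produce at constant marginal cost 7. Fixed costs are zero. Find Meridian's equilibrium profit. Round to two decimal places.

A representative firm's profit is π_i = q_i(393 - 4Q) - 7q_i.
Setting ∂π_i/∂q_i = 0 with rivals' quantities fixed: 386 - 8q_i - 4·Σ_{j≠i} q_j = 0.
By symmetry each firm produces the same amount; substituting Σ_{j≠i} q_j = 2q_i yields q_i = 386/16 = 193/8.
Price P = 393 - 4·(579/8) = 207/2.
Meridian's profit: (207/2 - 7)·(193/8) = 2328.0625.

2328.06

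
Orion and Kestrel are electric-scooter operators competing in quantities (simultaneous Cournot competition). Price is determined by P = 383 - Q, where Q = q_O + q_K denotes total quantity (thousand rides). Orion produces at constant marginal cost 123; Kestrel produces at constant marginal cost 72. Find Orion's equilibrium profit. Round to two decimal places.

Orion's profit: π_O = (383 - Q)q_O - (123q_O). Setting ∂π_O/∂q_O = 0: 260 - 2q_O - (q_K) = 0.
Kestrel's first-order condition: 311 - 2q_K - (q_O) = 0.
So q_O = (260 - q_K)/2 and q_K = (311 - q_O)/2.
Solving the pair: q_O = 209/3, q_K = 362/3.
Price P = 383 - 571/3 = 578/3.
Orion's profit: (578/3 - 123)·(209/3) = 4853.4444.

4853.44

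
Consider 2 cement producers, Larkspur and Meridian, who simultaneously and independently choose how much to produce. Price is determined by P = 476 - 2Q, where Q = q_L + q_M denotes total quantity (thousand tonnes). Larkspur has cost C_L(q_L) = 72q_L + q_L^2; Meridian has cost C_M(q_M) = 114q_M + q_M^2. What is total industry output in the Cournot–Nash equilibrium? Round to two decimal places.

Larkspur's profit: π_L = (476 - 2Q)q_L - (72q_L + q_L²). Setting ∂π_L/∂q_L = 0: 404 - 6q_L - 2(q_M) = 0.
Meridian's profit: π_M = (476 - 2Q)q_M - (114q_M + q_M²). Setting ∂π_M/∂q_M = 0: 362 - 6q_M - 2(q_L) = 0.
Best responses: q_L = (404 - 2q_M)/6, q_M = (362 - 2q_L)/6.
Substituting one into the other gives q_L = 425/8 and q_M = 341/8.
Total output Q = 425/8 + 341/8 = 383/4.

95.75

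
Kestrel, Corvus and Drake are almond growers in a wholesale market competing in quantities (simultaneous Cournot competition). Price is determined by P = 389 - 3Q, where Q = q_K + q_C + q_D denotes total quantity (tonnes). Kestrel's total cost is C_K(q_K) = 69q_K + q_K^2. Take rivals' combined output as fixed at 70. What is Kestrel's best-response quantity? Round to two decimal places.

With rivals' combined output fixed at 70, Kestrel's profit is π_K = (389 - 3·70 - 3q_K)q_K - (69q_K + q_K²) = (179 - 3q_K)q_K - (69q_K + q_K²).
∂π_K/∂q_K = 110 - 8q_K = 0, so q_K = 55/4.

13.75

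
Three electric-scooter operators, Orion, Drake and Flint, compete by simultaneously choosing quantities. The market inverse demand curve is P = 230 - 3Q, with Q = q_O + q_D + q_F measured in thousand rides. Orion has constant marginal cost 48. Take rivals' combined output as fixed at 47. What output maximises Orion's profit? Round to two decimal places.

6.83

With rivals' combined output fixed at 47, Orion's profit is π_O = (230 - 3·47 - 3q_O)q_O - (48q_O) = (89 - 3q_O)q_O - (48q_O).
∂π_O/∂q_O = 41 - 6q_O = 0, so q_O = 41/6.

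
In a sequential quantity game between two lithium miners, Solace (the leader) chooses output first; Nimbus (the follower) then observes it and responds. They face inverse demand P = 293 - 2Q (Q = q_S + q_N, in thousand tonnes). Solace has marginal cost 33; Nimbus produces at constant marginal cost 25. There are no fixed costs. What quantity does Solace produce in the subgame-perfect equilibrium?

Solve by backward induction. Given q_S, the follower Nimbus maximises π_N = (293 - 2q_S - 2q_N)q_N - 25q_N.
Follower FOC: 268 - 2q_S - 4q_N = 0, so q_N(q_S) = (268 - 2q_S)/4.
The leader anticipates this reaction. Substituting into P = 293 - 2Q gives P = 159 - q_S, so π_S = (159 - q_S)q_S - 33q_S.
Leader FOC: 126 - 2q_S = 0, so q_S = 63.
Then q_N = (268 - 2·63)/4 = 71/2.

63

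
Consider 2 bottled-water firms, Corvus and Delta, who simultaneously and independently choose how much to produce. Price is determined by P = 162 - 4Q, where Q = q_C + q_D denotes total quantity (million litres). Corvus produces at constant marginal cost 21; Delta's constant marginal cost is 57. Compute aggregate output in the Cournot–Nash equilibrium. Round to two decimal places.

Corvus's profit: π_C = (162 - 4Q)q_C - (21q_C). Setting ∂π_C/∂q_C = 0: 141 - 8q_C - 4(q_D) = 0.
Delta's profit: π_D = (162 - 4Q)q_D - (57q_D). Setting ∂π_D/∂q_D = 0: 105 - 8q_D - 4(q_C) = 0.
So q_C = (141 - 4q_D)/8 and q_D = (105 - 4q_C)/8.
Solving the pair: q_C = 59/4, q_D = 23/4.
Total output Q = 59/4 + 23/4 = 41/2.

20.50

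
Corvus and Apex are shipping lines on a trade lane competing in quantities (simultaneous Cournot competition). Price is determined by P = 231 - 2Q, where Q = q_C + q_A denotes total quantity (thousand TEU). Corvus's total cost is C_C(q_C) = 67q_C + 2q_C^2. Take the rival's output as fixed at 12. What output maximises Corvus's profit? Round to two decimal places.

17.50

With the rival's output fixed at 12, Corvus's profit is π_C = (231 - 2·12 - 2q_C)q_C - (67q_C + 2q_C²) = (207 - 2q_C)q_C - (67q_C + 2q_C²).
∂π_C/∂q_C = 140 - 8q_C = 0, so q_C = 35/2.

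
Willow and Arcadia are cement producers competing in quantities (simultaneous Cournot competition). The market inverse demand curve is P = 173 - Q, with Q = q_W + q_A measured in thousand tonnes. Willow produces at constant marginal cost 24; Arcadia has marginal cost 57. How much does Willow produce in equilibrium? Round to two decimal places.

60.67

Willow's profit: π_W = (173 - Q)q_W - (24q_W). Setting ∂π_W/∂q_W = 0: 149 - 2q_W - (q_A) = 0.
Arcadia's profit: π_A = (173 - Q)q_A - (57q_A). Setting ∂π_A/∂q_A = 0: 116 - 2q_A - (q_W) = 0.
Rearranging gives the reaction functions q_W = (149 - q_A)/2 and q_A = (116 - q_W)/2.
Solving the pair: q_W = 182/3, q_A = 83/3.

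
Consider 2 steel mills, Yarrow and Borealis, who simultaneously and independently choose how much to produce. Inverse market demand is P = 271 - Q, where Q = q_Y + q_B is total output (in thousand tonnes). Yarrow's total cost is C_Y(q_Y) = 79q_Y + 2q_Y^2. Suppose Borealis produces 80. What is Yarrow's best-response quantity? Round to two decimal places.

18.67

With the rival's output fixed at 80, Yarrow's profit is π_Y = (271 - 80 - q_Y)q_Y - (79q_Y + 2q_Y²) = (191 - q_Y)q_Y - (79q_Y + 2q_Y²).
∂π_Y/∂q_Y = 112 - 6q_Y = 0, so q_Y = 56/3.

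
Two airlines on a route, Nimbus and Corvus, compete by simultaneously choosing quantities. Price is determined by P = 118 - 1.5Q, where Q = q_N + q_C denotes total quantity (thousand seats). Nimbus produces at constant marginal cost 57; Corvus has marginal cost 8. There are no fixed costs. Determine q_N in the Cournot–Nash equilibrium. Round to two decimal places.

Nimbus's profit: π_N = (118 - 1.5Q)q_N - (57q_N). Setting ∂π_N/∂q_N = 0: 61 - 3q_N - (3/2)(q_C) = 0.
Corvus's profit: π_C = (118 - 1.5Q)q_C - (8q_C). Setting ∂π_C/∂q_C = 0: 110 - 3q_C - (3/2)(q_N) = 0.
Rearranging gives the reaction functions q_N = (61 - (3/2)q_C)/3 and q_C = (110 - (3/2)q_N)/3.
Solving the pair: q_N = 8/3, q_C = 106/3.

2.67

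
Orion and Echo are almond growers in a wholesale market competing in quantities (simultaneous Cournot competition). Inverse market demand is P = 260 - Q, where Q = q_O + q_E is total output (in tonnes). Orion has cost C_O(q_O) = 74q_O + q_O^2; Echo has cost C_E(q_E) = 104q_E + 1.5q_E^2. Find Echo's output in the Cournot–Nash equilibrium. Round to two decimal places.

23.05

Orion's profit: π_O = (260 - Q)q_O - (74q_O + q_O²). Setting ∂π_O/∂q_O = 0: 186 - 4q_O - (q_E) = 0.
Echo's profit: π_E = (260 - Q)q_E - (104q_E + (3/2)q_E²). Setting ∂π_E/∂q_E = 0: 156 - 5q_E - (q_O) = 0.
Best responses: q_O = (186 - q_E)/4, q_E = (156 - q_O)/5.
Solving the pair: q_O = 774/19, q_E = 438/19.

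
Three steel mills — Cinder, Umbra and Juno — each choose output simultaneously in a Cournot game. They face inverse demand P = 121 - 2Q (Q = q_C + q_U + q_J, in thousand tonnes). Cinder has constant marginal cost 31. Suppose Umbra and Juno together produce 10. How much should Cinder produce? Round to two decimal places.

With rivals' combined output fixed at 10, Cinder's profit is π_C = (121 - 2·10 - 2q_C)q_C - (31q_C) = (101 - 2q_C)q_C - (31q_C).
∂π_C/∂q_C = 70 - 4q_C = 0, so q_C = 35/2.

17.50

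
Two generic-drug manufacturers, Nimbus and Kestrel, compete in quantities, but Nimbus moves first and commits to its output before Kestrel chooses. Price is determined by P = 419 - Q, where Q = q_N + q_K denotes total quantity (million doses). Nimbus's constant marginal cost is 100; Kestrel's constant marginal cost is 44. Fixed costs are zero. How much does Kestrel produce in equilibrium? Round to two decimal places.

121.75

The follower Kestrel best-responds to any q_N: π_K = (419 - Q)q_K - 44q_K.
Follower FOC: 375 - q_N - 2q_K = 0, so q_K(q_N) = (375 - q_N)/2.
Nimbus substitutes q_K(q_N) into its own profit: π_N = q_N(419 - q_N - (375 - q_N)/2) - 100q_N = (463/2 - (1/2)q_N)q_N - 100q_N.
Leader FOC: 263/2 - q_N = 0, so q_N = 263/2.
Then q_K = (375 - 263/2)/2 = 487/4.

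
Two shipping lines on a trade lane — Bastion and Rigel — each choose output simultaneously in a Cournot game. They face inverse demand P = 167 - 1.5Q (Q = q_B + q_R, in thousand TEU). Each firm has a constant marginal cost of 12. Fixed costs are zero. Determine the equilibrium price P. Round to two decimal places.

63.67

Each firm earns π_i = (167 - 1.5Q)q_i - 12q_i.
Setting ∂π_i/∂q_i = 0 with rivals' quantities fixed: 155 - 3q_i - (3/2)q_j = 0.
With identical firms every q_j equals q_i, so q_j = q_i and 155 = (9/2)q_i, giving q_i = 310/9.
Total output Q = 620/9, so price P = 167 - (3/2)·(620/9) = 191/3.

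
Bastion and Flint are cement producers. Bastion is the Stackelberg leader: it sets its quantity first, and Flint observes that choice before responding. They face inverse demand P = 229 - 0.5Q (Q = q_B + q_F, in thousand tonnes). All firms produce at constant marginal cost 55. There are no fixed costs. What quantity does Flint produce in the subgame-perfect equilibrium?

87

Solve by backward induction. Given q_B, the follower Flint maximises π_F = (229 - (1/2)q_B - (1/2)q_F)q_F - 55q_F.
Setting the follower's marginal profit to zero, 174 - (1/2)q_B - q_F = 0, i.e. q_F = (174 - (1/2)q_B).
The leader anticipates this reaction. Substituting into P = 229 - 0.5Q gives P = 142 - (1/4)q_B, so π_B = (142 - (1/4)q_B)q_B - 55q_B.
The leader's first-order condition 87 - (1/2)q_B = 0 yields q_B = 174.
Then q_F = (174 - (1/2)·174) = 87.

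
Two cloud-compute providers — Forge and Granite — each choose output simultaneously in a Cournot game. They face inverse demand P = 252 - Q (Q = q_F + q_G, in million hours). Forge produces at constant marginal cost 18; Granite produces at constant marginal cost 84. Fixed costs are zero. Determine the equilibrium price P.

118

Forge's profit: π_F = (252 - Q)q_F - (18q_F). Setting ∂π_F/∂q_F = 0: 234 - 2q_F - (q_G) = 0.
Granite's profit: π_G = (252 - Q)q_G - (84q_G). Setting ∂π_G/∂q_G = 0: 168 - 2q_G - (q_F) = 0.
So q_F = (234 - q_G)/2 and q_G = (168 - q_F)/2.
Substituting one into the other gives q_F = 100 and q_G = 34.
Total output Q = 134, so price P = 252 - 134 = 118.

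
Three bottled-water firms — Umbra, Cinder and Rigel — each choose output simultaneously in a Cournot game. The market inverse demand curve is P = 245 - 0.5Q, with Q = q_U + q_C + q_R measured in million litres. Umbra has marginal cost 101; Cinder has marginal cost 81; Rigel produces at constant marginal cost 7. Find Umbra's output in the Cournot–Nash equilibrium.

Umbra's profit: π_U = (245 - 0.5Q)q_U - (101q_U). Setting ∂π_U/∂q_U = 0: 144 - q_U - (1/2)(q_C + q_R) = 0.
Cinder's profit: π_C = (245 - 0.5Q)q_C - (81q_C). Setting ∂π_C/∂q_C = 0: 164 - q_C - (1/2)(q_U + q_R) = 0.
Rigel's first-order condition: 238 - q_R - (1/2)(q_U + q_C) = 0.
Adding the 3 conditions: 546 − Q − Q = 0, i.e. Q = 273.
Back-substituting: q_U = (144 − 273/2)/(1/2) = 15, q_C = (164 − 273/2)/(1/2) = 55, q_R = (238 − 273/2)/(1/2) = 203.

15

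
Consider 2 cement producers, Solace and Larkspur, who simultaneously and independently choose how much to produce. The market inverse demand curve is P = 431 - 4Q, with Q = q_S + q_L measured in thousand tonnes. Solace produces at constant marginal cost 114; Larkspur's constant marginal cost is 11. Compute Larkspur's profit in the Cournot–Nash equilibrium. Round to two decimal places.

Solace's profit: π_S = (431 - 4Q)q_S - (114q_S). Setting ∂π_S/∂q_S = 0: 317 - 8q_S - 4(q_L) = 0.
Larkspur's first-order condition: 420 - 8q_L - 4(q_S) = 0.
Best responses: q_S = (317 - 4q_L)/8, q_L = (420 - 4q_S)/8.
Solving the pair: q_S = 107/6, q_L = 523/12.
Price P = 431 - 4·(737/12) = 556/3.
Larkspur's profit: (556/3 - 11)·(523/12) = 7598.0278.

7598.03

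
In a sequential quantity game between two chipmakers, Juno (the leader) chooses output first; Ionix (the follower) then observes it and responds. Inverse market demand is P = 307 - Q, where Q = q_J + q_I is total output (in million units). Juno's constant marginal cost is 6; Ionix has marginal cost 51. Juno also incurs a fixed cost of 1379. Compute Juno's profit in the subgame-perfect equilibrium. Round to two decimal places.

13585.50

The follower Ionix best-responds to any q_J: π_I = (307 - Q)q_I - 51q_I.
Setting the follower's marginal profit to zero, 256 - q_J - 2q_I = 0, i.e. q_I = (256 - q_J)/2.
Juno substitutes q_I(q_J) into its own profit: π_J = q_J(307 - q_J - (256 - q_J)/2) - 6q_J = (179 - (1/2)q_J)q_J - 6q_J.
Leader FOC: 173 - q_J = 0, so q_J = 173.
Then q_I = (256 - 173)/2 = 83/2.
Price P = 307 - 429/2 = 185/2.
Juno's profit: (185/2 - 6)·173 - 1379 = 13585.5000.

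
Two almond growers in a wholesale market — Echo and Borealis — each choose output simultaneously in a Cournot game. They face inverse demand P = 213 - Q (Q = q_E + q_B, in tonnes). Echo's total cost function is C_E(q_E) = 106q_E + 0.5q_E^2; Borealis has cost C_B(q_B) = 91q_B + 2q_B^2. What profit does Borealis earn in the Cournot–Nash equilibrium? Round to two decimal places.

696.34

Echo's profit: π_E = (213 - Q)q_E - (106q_E + (1/2)q_E²). Setting ∂π_E/∂q_E = 0: 107 - 3q_E - (q_B) = 0.
Borealis's profit: π_B = (213 - Q)q_B - (91q_B + 2q_B²). Setting ∂π_B/∂q_B = 0: 122 - 6q_B - (q_E) = 0.
So q_E = (107 - q_B)/3 and q_B = (122 - q_E)/6.
Substituting one into the other gives q_E = 520/17 and q_B = 259/17.
Price P = 213 - 779/17 = 167.1765.
Borealis's profit: 167.1765·(259/17) - 91·(259/17) - 2(259/17)² = 696.3426.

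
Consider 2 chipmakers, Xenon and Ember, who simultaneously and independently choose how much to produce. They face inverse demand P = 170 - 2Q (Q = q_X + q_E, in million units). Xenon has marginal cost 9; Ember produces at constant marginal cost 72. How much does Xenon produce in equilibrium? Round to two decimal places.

Xenon's profit: π_X = (170 - 2Q)q_X - (9q_X). Setting ∂π_X/∂q_X = 0: 161 - 4q_X - 2(q_E) = 0.
Ember's profit: π_E = (170 - 2Q)q_E - (72q_E). Setting ∂π_E/∂q_E = 0: 98 - 4q_E - 2(q_X) = 0.
So q_X = (161 - 2q_E)/4 and q_E = (98 - 2q_X)/4.
Substituting one into the other gives q_X = 112/3 and q_E = 35/6.

37.33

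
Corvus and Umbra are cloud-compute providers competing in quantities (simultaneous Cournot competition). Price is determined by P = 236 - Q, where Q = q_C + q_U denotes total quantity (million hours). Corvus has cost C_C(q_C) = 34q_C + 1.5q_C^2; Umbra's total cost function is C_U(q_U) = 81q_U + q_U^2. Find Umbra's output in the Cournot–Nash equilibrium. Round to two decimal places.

Corvus's profit: π_C = (236 - Q)q_C - (34q_C + (3/2)q_C²). Setting ∂π_C/∂q_C = 0: 202 - 5q_C - (q_U) = 0.
Umbra's first-order condition: 155 - 4q_U - (q_C) = 0.
So q_C = (202 - q_U)/5 and q_U = (155 - q_C)/4.
Solving the pair: q_C = 653/19, q_U = 573/19.

30.16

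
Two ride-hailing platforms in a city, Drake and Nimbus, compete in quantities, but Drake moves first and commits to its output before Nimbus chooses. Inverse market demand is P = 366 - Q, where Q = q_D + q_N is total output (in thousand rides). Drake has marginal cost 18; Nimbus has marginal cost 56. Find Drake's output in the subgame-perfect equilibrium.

193

The follower Nimbus best-responds to any q_D: π_N = (366 - Q)q_N - 56q_N.
Setting the follower's marginal profit to zero, 310 - q_D - 2q_N = 0, i.e. q_N = (310 - q_D)/2.
The leader anticipates this reaction. Substituting into P = 366 - Q gives P = 211 - (1/2)q_D, so π_D = (211 - (1/2)q_D)q_D - 18q_D.
Maximising: ∂π_D/∂q_D = 193 - q_D = 0, giving q_D = 193.
Then q_N = (310 - 193)/2 = 117/2.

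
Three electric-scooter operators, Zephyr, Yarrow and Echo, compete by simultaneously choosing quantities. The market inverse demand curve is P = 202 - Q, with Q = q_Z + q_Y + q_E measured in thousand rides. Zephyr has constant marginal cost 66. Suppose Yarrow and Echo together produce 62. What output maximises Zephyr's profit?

With rivals' combined output fixed at 62, Zephyr's profit is π_Z = (202 - 62 - q_Z)q_Z - (66q_Z) = (140 - q_Z)q_Z - (66q_Z).
∂π_Z/∂q_Z = 74 - 2q_Z = 0, so q_Z = 37.

37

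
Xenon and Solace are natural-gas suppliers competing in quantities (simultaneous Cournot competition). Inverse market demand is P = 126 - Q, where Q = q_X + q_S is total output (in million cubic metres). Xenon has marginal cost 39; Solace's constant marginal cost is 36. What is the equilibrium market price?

67

Xenon's profit: π_X = (126 - Q)q_X - (39q_X). Setting ∂π_X/∂q_X = 0: 87 - 2q_X - (q_S) = 0.
Solace's first-order condition: 90 - 2q_S - (q_X) = 0.
Rearranging gives the reaction functions q_X = (87 - q_S)/2 and q_S = (90 - q_X)/2.
Solving the pair: q_X = 28, q_S = 31.
Total output Q = 59, so price P = 126 - 59 = 67.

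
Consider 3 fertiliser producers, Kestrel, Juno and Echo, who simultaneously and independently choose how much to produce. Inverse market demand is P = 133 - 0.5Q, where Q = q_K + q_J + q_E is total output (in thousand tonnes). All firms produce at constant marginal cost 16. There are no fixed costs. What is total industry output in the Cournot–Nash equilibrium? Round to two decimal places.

A representative firm's profit is π_i = q_i(133 - 0.5Q) - 16q_i.
First-order condition (treating rivals' output as given): 117 - q_i - (1/2)·Σ_{j≠i} q_j = 0.
By symmetry each firm produces the same amount; substituting Σ_{j≠i} q_j = 2q_i yields q_i = 117/2.
Total output Q = 117/2 + 117/2 + 117/2 = 351/2.

175.50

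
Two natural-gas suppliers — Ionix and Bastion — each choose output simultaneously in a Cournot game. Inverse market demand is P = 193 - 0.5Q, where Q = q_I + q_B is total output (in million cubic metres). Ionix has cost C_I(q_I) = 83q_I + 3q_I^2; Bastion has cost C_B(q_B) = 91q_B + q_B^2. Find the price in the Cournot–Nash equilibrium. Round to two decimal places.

170.40

Ionix's profit: π_I = (193 - 0.5Q)q_I - (83q_I + 3q_I²). Setting ∂π_I/∂q_I = 0: 110 - 7q_I - (1/2)(q_B) = 0.
Bastion's first-order condition: 102 - 3q_B - (1/2)(q_I) = 0.
So q_I = (110 - (1/2)q_B)/7 and q_B = (102 - (1/2)q_I)/3.
Substituting one into the other gives q_I = 1116/83 and q_B = 31.7590.
Total output Q = 45.2048, so price P = 193 - (1/2)·45.2048 = 170.3976.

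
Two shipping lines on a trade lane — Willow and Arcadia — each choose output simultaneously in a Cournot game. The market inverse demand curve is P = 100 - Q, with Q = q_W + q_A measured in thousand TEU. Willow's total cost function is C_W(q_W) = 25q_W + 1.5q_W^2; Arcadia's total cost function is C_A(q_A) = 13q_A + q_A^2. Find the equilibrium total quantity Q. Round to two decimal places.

Willow's profit: π_W = (100 - Q)q_W - (25q_W + (3/2)q_W²). Setting ∂π_W/∂q_W = 0: 75 - 5q_W - (q_A) = 0.
Arcadia's first-order condition: 87 - 4q_A - (q_W) = 0.
Best responses: q_W = (75 - q_A)/5, q_A = (87 - q_W)/4.
Substituting one into the other gives q_W = 213/19 and q_A = 360/19.
Total output Q = 213/19 + 360/19 = 573/19.

30.16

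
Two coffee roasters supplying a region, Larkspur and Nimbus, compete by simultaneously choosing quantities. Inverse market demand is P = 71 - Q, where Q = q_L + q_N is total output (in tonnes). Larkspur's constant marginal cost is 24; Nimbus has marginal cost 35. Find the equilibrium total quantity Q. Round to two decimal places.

Larkspur's profit: π_L = (71 - Q)q_L - (24q_L). Setting ∂π_L/∂q_L = 0: 47 - 2q_L - (q_N) = 0.
Nimbus's first-order condition: 36 - 2q_N - (q_L) = 0.
So q_L = (47 - q_N)/2 and q_N = (36 - q_L)/2.
Solving the pair: q_L = 58/3, q_N = 25/3.
Total output Q = 58/3 + 25/3 = 83/3.

27.67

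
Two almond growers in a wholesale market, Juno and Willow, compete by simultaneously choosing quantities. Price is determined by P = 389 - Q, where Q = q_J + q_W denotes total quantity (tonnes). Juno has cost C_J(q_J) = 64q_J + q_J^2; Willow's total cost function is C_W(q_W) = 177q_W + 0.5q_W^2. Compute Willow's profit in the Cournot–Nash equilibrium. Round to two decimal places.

Juno's profit: π_J = (389 - Q)q_J - (64q_J + q_J²). Setting ∂π_J/∂q_J = 0: 325 - 4q_J - (q_W) = 0.
Willow's first-order condition: 212 - 3q_W - (q_J) = 0.
So q_J = (325 - q_W)/4 and q_W = (212 - q_J)/3.
Substituting one into the other gives q_J = 763/11 and q_W = 523/11.
Price P = 389 - 1286/11 = 272.0909.
Willow's profit: 272.0909·(523/11) - 177·(523/11) - (1/2)(523/11)² = 3390.8554.

3390.86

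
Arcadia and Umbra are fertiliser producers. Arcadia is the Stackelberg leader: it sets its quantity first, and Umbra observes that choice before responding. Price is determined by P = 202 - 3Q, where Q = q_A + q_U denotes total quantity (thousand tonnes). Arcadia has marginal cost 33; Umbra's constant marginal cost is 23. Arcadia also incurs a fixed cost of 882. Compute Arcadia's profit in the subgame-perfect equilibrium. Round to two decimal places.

171.38

Solve by backward induction. Given q_A, the follower Umbra maximises π_U = (202 - 3q_A - 3q_U)q_U - 23q_U.
∂π_U/∂q_U = 179 - 3q_A - 6q_U = 0 gives the reaction function q_U = (179 - 3q_A)/6.
The leader anticipates this reaction. Substituting into P = 202 - 3Q gives P = 225/2 - (3/2)q_A, so π_A = (225/2 - (3/2)q_A)q_A - 33q_A.
The leader's first-order condition 159/2 - 3q_A = 0 yields q_A = 53/2.
Then q_U = (179 - 3·(53/2))/6 = 199/12.
Price P = 202 - 3·(517/12) = 291/4.
Arcadia's profit: (291/4 - 33)·(53/2) - 882 = 1371/8.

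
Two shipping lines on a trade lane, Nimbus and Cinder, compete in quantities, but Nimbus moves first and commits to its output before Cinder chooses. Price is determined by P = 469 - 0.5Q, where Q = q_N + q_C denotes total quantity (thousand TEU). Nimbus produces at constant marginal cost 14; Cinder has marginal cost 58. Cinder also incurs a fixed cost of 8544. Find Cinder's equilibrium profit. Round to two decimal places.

Solve by backward induction. Given q_N, the follower Cinder maximises π_C = (469 - (1/2)q_N - (1/2)q_C)q_C - 58q_C.
Setting the follower's marginal profit to zero, 411 - (1/2)q_N - q_C = 0, i.e. q_C = (411 - (1/2)q_N).
Nimbus substitutes q_C(q_N) into its own profit: π_N = q_N(469 - (1/2)q_N - (411 - (1/2)q_N)/2) - 14q_N = (527/2 - (1/4)q_N)q_N - 14q_N.
The leader's first-order condition 499/2 - (1/2)q_N = 0 yields q_N = 499.
Then q_C = (411 - (1/2)·499) = 323/2.
Price P = 469 - (1/2)·(1321/2) = 555/4.
Cinder's profit: (555/4 - 58)·(323/2) - 8544 = 4497.1250.

4497.13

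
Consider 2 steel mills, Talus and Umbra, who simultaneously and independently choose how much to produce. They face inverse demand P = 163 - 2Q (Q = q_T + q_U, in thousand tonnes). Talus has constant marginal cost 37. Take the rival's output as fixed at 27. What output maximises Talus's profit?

With the rival's output fixed at 27, Talus's profit is π_T = (163 - 2·27 - 2q_T)q_T - (37q_T) = (109 - 2q_T)q_T - (37q_T).
∂π_T/∂q_T = 72 - 4q_T = 0, so q_T = 18.

18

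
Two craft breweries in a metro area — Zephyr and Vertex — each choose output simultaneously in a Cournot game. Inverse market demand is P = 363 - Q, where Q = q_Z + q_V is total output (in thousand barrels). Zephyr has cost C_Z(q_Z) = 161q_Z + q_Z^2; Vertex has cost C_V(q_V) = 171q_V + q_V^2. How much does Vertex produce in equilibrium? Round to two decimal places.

Zephyr's profit: π_Z = (363 - Q)q_Z - (161q_Z + q_Z²). Setting ∂π_Z/∂q_Z = 0: 202 - 4q_Z - (q_V) = 0.
Vertex's profit: π_V = (363 - Q)q_V - (171q_V + q_V²). Setting ∂π_V/∂q_V = 0: 192 - 4q_V - (q_Z) = 0.
Best responses: q_Z = (202 - q_V)/4, q_V = (192 - q_Z)/4.
Substituting one into the other gives q_Z = 616/15 and q_V = 566/15.

37.73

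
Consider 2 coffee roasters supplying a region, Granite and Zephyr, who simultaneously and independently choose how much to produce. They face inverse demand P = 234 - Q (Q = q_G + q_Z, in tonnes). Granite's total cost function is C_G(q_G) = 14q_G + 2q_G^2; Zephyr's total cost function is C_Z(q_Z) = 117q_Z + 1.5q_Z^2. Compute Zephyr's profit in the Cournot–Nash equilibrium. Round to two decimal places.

Granite's profit: π_G = (234 - Q)q_G - (14q_G + 2q_G²). Setting ∂π_G/∂q_G = 0: 220 - 6q_G - (q_Z) = 0.
Zephyr's first-order condition: 117 - 5q_Z - (q_G) = 0.
Rearranging gives the reaction functions q_G = (220 - q_Z)/6 and q_Z = (117 - q_G)/5.
Substituting one into the other gives q_G = 983/29 and q_Z = 482/29.
Price P = 234 - 1465/29 = 183.4828.
Zephyr's profit: 183.4828·(482/29) - 117·(482/29) - (3/2)(482/29)² = 690.6183.

690.62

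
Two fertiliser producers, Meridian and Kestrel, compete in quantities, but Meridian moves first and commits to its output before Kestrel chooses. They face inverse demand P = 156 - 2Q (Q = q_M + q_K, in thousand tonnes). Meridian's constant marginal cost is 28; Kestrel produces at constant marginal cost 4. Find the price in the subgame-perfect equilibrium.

54

The follower Kestrel best-responds to any q_M: π_K = (156 - 2Q)q_K - 4q_K.
Follower FOC: 152 - 2q_M - 4q_K = 0, so q_K(q_M) = (152 - 2q_M)/4.
The leader anticipates this reaction. Substituting into P = 156 - 2Q gives P = 80 - q_M, so π_M = (80 - q_M)q_M - 28q_M.
Maximising: ∂π_M/∂q_M = 52 - 2q_M = 0, giving q_M = 26.
Then q_K = (152 - 2·26)/4 = 25.
Total output Q = 51, so price P = 156 - 2·51 = 54.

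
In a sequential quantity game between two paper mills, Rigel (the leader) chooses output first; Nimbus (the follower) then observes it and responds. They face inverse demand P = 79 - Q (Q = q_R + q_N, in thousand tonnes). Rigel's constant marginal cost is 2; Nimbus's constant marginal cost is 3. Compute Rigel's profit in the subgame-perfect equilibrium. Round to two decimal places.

760.50

The follower Nimbus best-responds to any q_R: π_N = (79 - Q)q_N - 3q_N.
∂π_N/∂q_N = 76 - q_R - 2q_N = 0 gives the reaction function q_N = (76 - q_R)/2.
The leader anticipates this reaction. Substituting into P = 79 - Q gives P = 41 - (1/2)q_R, so π_R = (41 - (1/2)q_R)q_R - 2q_R.
Leader FOC: 39 - q_R = 0, so q_R = 39.
Then q_N = (76 - 39)/2 = 37/2.
Price P = 79 - 115/2 = 43/2.
Rigel's profit: (43/2 - 2)·39 = 1521/2.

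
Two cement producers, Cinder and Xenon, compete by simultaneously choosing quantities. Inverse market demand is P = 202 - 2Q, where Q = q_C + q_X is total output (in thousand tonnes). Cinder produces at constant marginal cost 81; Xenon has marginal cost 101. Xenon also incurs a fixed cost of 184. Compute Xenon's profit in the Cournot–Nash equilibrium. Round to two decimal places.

Cinder's profit: π_C = (202 - 2Q)q_C - (81q_C). Setting ∂π_C/∂q_C = 0: 121 - 4q_C - 2(q_X) = 0.
Xenon's profit: π_X = (202 - 2Q)q_X - (101q_X). Setting ∂π_X/∂q_X = 0: 101 - 4q_X - 2(q_C) = 0.
So q_C = (121 - 2q_X)/4 and q_X = (101 - 2q_C)/4.
Solving the pair: q_C = 47/2, q_X = 27/2.
Price P = 202 - 2·37 = 128.
Xenon's profit: (128 - 101)·(27/2) - 184 = 361/2.

180.50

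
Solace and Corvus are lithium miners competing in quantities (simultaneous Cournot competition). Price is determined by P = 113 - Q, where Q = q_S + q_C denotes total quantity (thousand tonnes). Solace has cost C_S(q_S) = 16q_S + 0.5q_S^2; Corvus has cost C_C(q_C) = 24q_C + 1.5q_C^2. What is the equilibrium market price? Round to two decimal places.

Solace's profit: π_S = (113 - Q)q_S - (16q_S + (1/2)q_S²). Setting ∂π_S/∂q_S = 0: 97 - 3q_S - (q_C) = 0.
Corvus's first-order condition: 89 - 5q_C - (q_S) = 0.
So q_S = (97 - q_C)/3 and q_C = (89 - q_S)/5.
Solving the pair: q_S = 198/7, q_C = 85/7.
Total output Q = 283/7, so price P = 113 - 283/7 = 508/7.

72.57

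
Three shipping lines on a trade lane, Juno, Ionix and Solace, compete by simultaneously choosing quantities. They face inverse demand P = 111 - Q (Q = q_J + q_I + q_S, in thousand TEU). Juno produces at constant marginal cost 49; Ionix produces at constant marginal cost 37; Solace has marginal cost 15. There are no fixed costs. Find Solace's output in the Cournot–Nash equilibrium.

Juno's profit: π_J = (111 - Q)q_J - (49q_J). Setting ∂π_J/∂q_J = 0: 62 - 2q_J - (q_I + q_S) = 0.
Ionix's first-order condition: 74 - 2q_I - (q_J + q_S) = 0.
Solace's profit: π_S = (111 - Q)q_S - (15q_S). Setting ∂π_S/∂q_S = 0: 96 - 2q_S - (q_J + q_I) = 0.
Adding the 3 conditions: 232 − 2Q − 2Q = 0, i.e. Q = 58.
Back-substituting: q_J = (62 − 58) = 4, q_I = (74 − 58) = 16, q_S = (96 − 58) = 38.

38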